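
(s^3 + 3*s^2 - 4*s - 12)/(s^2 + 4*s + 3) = (s^2 - 4)/(s + 1)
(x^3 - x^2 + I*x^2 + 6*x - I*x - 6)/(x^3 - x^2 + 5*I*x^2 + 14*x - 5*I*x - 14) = (x + 3*I)/(x + 7*I)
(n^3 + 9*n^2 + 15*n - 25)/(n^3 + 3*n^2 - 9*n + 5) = (n + 5)/(n - 1)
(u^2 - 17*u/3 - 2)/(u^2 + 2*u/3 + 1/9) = 3*(u - 6)/(3*u + 1)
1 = 1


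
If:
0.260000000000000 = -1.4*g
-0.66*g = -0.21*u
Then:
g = -0.19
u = -0.58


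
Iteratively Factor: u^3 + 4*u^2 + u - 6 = (u - 1)*(u^2 + 5*u + 6) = (u - 1)*(u + 2)*(u + 3)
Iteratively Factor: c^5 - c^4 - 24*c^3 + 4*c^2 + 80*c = (c + 2)*(c^4 - 3*c^3 - 18*c^2 + 40*c) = c*(c + 2)*(c^3 - 3*c^2 - 18*c + 40) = c*(c + 2)*(c + 4)*(c^2 - 7*c + 10) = c*(c - 5)*(c + 2)*(c + 4)*(c - 2)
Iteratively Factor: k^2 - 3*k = (k - 3)*(k)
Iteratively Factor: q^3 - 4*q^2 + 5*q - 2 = (q - 1)*(q^2 - 3*q + 2) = (q - 1)^2*(q - 2)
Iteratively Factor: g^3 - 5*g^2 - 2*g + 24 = (g - 3)*(g^2 - 2*g - 8) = (g - 4)*(g - 3)*(g + 2)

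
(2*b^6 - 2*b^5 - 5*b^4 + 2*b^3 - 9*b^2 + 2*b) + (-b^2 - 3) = 2*b^6 - 2*b^5 - 5*b^4 + 2*b^3 - 10*b^2 + 2*b - 3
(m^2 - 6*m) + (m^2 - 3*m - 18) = 2*m^2 - 9*m - 18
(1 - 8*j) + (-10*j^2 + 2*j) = -10*j^2 - 6*j + 1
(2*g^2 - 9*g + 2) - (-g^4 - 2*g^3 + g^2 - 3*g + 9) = g^4 + 2*g^3 + g^2 - 6*g - 7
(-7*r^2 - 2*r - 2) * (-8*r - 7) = 56*r^3 + 65*r^2 + 30*r + 14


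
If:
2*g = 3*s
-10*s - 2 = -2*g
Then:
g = -3/7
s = -2/7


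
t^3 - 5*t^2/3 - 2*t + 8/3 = (t - 2)*(t - 1)*(t + 4/3)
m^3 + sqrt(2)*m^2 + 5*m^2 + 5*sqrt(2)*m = m*(m + 5)*(m + sqrt(2))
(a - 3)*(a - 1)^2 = a^3 - 5*a^2 + 7*a - 3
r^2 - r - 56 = (r - 8)*(r + 7)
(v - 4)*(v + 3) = v^2 - v - 12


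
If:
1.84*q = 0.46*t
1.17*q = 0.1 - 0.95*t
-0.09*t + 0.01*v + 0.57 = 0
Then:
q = 0.02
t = 0.08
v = -56.28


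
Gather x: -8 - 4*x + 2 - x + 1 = -5*x - 5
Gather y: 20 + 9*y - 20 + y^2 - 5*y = y^2 + 4*y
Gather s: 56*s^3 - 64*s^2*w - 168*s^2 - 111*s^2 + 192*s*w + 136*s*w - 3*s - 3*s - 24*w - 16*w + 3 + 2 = 56*s^3 + s^2*(-64*w - 279) + s*(328*w - 6) - 40*w + 5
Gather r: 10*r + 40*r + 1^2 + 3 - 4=50*r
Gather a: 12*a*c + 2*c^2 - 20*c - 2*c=12*a*c + 2*c^2 - 22*c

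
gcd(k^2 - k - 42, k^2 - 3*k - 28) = k - 7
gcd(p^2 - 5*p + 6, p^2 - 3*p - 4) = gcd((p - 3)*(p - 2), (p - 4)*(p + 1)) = 1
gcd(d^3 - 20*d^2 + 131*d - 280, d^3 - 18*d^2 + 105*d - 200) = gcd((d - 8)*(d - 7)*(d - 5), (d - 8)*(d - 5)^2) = d^2 - 13*d + 40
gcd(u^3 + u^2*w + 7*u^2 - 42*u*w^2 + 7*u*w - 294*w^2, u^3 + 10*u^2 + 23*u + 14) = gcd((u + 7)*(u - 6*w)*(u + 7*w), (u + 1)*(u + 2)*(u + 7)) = u + 7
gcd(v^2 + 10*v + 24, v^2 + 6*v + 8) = v + 4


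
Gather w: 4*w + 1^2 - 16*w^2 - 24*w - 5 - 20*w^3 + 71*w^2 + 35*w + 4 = -20*w^3 + 55*w^2 + 15*w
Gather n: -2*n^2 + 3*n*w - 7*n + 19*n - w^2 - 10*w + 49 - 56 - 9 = -2*n^2 + n*(3*w + 12) - w^2 - 10*w - 16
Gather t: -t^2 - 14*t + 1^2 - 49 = -t^2 - 14*t - 48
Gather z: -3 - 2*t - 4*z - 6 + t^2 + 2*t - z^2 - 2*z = t^2 - z^2 - 6*z - 9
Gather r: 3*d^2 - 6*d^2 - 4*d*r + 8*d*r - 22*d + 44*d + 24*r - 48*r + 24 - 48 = -3*d^2 + 22*d + r*(4*d - 24) - 24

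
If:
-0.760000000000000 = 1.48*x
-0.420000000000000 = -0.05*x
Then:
No Solution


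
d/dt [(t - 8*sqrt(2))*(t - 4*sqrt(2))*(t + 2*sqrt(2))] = 3*t^2 - 20*sqrt(2)*t + 16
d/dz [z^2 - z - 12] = 2*z - 1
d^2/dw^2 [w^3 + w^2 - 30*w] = 6*w + 2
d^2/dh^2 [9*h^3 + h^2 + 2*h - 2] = 54*h + 2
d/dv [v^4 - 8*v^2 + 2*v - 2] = 4*v^3 - 16*v + 2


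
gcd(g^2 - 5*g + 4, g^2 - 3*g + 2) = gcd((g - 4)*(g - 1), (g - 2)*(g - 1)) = g - 1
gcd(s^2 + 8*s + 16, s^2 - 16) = s + 4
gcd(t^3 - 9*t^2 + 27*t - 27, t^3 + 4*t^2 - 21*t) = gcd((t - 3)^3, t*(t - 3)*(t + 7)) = t - 3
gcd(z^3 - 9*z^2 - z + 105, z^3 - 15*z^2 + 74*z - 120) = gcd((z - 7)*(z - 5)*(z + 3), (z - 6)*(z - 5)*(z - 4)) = z - 5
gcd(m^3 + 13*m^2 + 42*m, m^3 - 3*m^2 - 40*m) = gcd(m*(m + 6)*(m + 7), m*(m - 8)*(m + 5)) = m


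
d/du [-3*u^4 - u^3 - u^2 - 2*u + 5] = -12*u^3 - 3*u^2 - 2*u - 2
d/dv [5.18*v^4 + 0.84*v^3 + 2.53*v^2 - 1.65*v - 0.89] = 20.72*v^3 + 2.52*v^2 + 5.06*v - 1.65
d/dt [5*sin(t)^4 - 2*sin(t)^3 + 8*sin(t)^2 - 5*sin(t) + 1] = (20*sin(t)^3 - 6*sin(t)^2 + 16*sin(t) - 5)*cos(t)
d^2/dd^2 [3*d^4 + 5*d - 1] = 36*d^2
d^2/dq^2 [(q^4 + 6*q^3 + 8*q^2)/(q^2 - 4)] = 2*(q^3 - 6*q^2 + 12*q + 16)/(q^3 - 6*q^2 + 12*q - 8)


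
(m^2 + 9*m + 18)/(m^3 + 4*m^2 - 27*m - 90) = 1/(m - 5)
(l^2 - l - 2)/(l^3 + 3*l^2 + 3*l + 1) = (l - 2)/(l^2 + 2*l + 1)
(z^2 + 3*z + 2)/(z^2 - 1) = (z + 2)/(z - 1)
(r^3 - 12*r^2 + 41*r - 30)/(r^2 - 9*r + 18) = (r^2 - 6*r + 5)/(r - 3)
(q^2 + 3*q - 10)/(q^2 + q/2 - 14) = 2*(q^2 + 3*q - 10)/(2*q^2 + q - 28)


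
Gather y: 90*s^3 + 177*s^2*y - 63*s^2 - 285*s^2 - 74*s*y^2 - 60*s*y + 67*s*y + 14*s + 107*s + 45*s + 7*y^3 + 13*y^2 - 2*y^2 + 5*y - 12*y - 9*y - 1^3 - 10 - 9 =90*s^3 - 348*s^2 + 166*s + 7*y^3 + y^2*(11 - 74*s) + y*(177*s^2 + 7*s - 16) - 20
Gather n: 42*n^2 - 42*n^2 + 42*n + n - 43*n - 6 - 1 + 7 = 0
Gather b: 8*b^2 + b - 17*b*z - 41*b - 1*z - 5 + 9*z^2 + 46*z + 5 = 8*b^2 + b*(-17*z - 40) + 9*z^2 + 45*z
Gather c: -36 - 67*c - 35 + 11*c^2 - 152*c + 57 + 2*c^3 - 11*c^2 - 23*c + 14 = 2*c^3 - 242*c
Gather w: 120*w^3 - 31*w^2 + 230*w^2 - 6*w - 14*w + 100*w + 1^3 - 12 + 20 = 120*w^3 + 199*w^2 + 80*w + 9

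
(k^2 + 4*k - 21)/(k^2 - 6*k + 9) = (k + 7)/(k - 3)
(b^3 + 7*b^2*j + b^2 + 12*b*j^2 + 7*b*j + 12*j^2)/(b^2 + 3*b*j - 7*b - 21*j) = (b^2 + 4*b*j + b + 4*j)/(b - 7)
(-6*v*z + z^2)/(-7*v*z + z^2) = (6*v - z)/(7*v - z)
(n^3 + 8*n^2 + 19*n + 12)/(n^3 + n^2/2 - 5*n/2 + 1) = 2*(n^3 + 8*n^2 + 19*n + 12)/(2*n^3 + n^2 - 5*n + 2)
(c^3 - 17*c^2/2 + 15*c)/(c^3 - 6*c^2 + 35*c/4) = 2*(c - 6)/(2*c - 7)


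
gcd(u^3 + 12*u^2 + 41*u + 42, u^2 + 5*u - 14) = u + 7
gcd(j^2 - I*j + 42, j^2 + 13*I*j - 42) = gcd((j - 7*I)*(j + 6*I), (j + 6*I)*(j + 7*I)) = j + 6*I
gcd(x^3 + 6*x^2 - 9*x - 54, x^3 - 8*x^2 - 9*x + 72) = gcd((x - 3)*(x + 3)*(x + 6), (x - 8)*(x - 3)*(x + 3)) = x^2 - 9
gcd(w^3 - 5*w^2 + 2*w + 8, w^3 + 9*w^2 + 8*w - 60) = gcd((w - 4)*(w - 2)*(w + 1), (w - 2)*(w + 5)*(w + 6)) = w - 2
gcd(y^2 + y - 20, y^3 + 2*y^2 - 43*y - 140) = y + 5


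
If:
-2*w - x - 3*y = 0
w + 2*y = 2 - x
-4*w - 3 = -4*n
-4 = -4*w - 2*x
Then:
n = -7/12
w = -4/3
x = 14/3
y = -2/3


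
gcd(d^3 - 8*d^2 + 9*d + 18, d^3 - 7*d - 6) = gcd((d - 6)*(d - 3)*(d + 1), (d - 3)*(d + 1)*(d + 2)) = d^2 - 2*d - 3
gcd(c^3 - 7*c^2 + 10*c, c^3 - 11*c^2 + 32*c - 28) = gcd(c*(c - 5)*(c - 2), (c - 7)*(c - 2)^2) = c - 2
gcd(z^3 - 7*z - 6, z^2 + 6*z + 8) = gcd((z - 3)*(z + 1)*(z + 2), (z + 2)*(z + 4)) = z + 2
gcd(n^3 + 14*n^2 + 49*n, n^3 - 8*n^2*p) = n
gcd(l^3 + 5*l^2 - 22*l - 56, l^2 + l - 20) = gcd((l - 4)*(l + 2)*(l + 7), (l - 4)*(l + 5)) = l - 4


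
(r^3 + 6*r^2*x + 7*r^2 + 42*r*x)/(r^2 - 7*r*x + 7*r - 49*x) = r*(-r - 6*x)/(-r + 7*x)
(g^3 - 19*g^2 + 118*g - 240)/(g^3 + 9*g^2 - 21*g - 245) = (g^2 - 14*g + 48)/(g^2 + 14*g + 49)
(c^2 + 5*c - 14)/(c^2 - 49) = (c - 2)/(c - 7)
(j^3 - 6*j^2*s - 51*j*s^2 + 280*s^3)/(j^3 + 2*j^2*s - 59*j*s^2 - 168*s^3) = (j - 5*s)/(j + 3*s)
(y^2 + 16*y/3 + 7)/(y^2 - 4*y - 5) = (y^2 + 16*y/3 + 7)/(y^2 - 4*y - 5)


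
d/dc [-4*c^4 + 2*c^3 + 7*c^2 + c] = -16*c^3 + 6*c^2 + 14*c + 1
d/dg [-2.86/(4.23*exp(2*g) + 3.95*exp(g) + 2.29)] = (24.1956*exp(g) + 11.297)*exp(g)/(4.23*exp(2*g) + 3.95*exp(g) + 2.29)^2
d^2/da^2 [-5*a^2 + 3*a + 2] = -10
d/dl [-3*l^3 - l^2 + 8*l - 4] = -9*l^2 - 2*l + 8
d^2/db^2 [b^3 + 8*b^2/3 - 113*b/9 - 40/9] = 6*b + 16/3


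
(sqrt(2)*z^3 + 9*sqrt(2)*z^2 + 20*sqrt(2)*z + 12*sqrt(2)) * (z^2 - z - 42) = sqrt(2)*z^5 + 8*sqrt(2)*z^4 - 31*sqrt(2)*z^3 - 386*sqrt(2)*z^2 - 852*sqrt(2)*z - 504*sqrt(2)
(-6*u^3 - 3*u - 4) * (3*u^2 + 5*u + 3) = -18*u^5 - 30*u^4 - 27*u^3 - 27*u^2 - 29*u - 12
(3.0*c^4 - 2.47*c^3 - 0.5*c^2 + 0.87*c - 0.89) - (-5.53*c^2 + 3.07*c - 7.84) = 3.0*c^4 - 2.47*c^3 + 5.03*c^2 - 2.2*c + 6.95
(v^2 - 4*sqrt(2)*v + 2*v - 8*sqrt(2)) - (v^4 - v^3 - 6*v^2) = -v^4 + v^3 + 7*v^2 - 4*sqrt(2)*v + 2*v - 8*sqrt(2)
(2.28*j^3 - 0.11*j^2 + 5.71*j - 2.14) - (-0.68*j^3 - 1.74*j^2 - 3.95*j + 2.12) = 2.96*j^3 + 1.63*j^2 + 9.66*j - 4.26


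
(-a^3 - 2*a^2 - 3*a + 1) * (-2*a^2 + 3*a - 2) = 2*a^5 + a^4 + 2*a^3 - 7*a^2 + 9*a - 2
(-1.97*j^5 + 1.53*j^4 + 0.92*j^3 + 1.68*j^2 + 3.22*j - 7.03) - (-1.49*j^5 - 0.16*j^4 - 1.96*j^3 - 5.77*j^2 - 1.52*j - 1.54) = -0.48*j^5 + 1.69*j^4 + 2.88*j^3 + 7.45*j^2 + 4.74*j - 5.49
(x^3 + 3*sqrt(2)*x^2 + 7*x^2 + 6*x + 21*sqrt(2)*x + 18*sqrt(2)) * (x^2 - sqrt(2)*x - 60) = x^5 + 2*sqrt(2)*x^4 + 7*x^4 - 60*x^3 + 14*sqrt(2)*x^3 - 462*x^2 - 168*sqrt(2)*x^2 - 1260*sqrt(2)*x - 396*x - 1080*sqrt(2)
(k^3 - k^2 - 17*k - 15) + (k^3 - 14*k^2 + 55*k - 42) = 2*k^3 - 15*k^2 + 38*k - 57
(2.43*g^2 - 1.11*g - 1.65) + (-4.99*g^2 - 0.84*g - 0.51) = -2.56*g^2 - 1.95*g - 2.16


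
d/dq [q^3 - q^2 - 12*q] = 3*q^2 - 2*q - 12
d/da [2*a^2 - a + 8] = 4*a - 1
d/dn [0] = 0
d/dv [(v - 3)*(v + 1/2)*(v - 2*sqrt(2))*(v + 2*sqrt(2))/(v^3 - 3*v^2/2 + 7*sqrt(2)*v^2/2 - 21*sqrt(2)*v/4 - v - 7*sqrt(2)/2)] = (2*v^4 - 8*v^3 + 14*sqrt(2)*v^3 - 63*sqrt(2)*v^2 + 28*v^2 - 96*v + 84*sqrt(2)*v - 56*sqrt(2) + 96)/(2*v^4 - 8*v^3 + 14*sqrt(2)*v^3 - 56*sqrt(2)*v^2 + 57*v^2 - 196*v + 56*sqrt(2)*v + 196)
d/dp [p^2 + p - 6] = 2*p + 1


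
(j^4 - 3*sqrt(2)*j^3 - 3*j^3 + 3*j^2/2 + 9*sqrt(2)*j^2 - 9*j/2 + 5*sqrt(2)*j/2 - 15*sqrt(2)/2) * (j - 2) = j^5 - 5*j^4 - 3*sqrt(2)*j^4 + 15*j^3/2 + 15*sqrt(2)*j^3 - 31*sqrt(2)*j^2/2 - 15*j^2/2 - 25*sqrt(2)*j/2 + 9*j + 15*sqrt(2)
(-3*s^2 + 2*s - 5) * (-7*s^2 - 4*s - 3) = 21*s^4 - 2*s^3 + 36*s^2 + 14*s + 15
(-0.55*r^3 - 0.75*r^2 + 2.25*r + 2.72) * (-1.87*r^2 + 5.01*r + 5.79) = 1.0285*r^5 - 1.353*r^4 - 11.1495*r^3 + 1.8436*r^2 + 26.6547*r + 15.7488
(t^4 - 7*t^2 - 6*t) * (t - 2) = t^5 - 2*t^4 - 7*t^3 + 8*t^2 + 12*t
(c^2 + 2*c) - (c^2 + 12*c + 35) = -10*c - 35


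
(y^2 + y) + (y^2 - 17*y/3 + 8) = 2*y^2 - 14*y/3 + 8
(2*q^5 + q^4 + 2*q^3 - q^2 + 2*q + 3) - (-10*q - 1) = 2*q^5 + q^4 + 2*q^3 - q^2 + 12*q + 4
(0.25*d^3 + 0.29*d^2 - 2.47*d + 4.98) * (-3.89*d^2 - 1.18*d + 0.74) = -0.9725*d^5 - 1.4231*d^4 + 9.4511*d^3 - 16.243*d^2 - 7.7042*d + 3.6852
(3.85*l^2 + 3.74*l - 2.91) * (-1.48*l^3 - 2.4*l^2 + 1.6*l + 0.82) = -5.698*l^5 - 14.7752*l^4 + 1.4908*l^3 + 16.125*l^2 - 1.5892*l - 2.3862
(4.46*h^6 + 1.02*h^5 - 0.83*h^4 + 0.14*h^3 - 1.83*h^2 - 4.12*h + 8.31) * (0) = 0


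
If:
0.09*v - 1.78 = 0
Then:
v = 19.78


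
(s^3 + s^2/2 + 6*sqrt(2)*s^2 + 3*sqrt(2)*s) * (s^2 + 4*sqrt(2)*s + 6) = s^5 + s^4/2 + 10*sqrt(2)*s^4 + 5*sqrt(2)*s^3 + 54*s^3 + 27*s^2 + 36*sqrt(2)*s^2 + 18*sqrt(2)*s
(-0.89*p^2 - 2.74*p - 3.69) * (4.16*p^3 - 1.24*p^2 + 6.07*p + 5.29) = -3.7024*p^5 - 10.2948*p^4 - 17.3551*p^3 - 16.7643*p^2 - 36.8929*p - 19.5201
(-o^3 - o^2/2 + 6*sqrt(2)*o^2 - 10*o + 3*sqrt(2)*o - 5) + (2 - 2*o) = -o^3 - o^2/2 + 6*sqrt(2)*o^2 - 12*o + 3*sqrt(2)*o - 3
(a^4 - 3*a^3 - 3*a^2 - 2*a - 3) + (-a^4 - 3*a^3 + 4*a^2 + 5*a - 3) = -6*a^3 + a^2 + 3*a - 6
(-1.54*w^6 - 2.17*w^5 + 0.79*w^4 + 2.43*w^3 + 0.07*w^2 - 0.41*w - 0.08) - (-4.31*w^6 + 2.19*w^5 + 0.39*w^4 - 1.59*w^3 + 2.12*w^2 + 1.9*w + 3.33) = 2.77*w^6 - 4.36*w^5 + 0.4*w^4 + 4.02*w^3 - 2.05*w^2 - 2.31*w - 3.41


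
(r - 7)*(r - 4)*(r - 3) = r^3 - 14*r^2 + 61*r - 84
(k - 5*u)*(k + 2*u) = k^2 - 3*k*u - 10*u^2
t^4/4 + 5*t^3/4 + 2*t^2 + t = t*(t/2 + 1/2)*(t/2 + 1)*(t + 2)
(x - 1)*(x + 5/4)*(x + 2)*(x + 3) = x^4 + 21*x^3/4 + 6*x^2 - 19*x/4 - 15/2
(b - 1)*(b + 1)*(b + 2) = b^3 + 2*b^2 - b - 2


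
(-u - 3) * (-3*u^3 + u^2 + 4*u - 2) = 3*u^4 + 8*u^3 - 7*u^2 - 10*u + 6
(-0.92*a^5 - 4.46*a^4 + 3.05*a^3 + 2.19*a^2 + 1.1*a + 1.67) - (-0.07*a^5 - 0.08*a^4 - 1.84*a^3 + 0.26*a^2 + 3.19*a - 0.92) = -0.85*a^5 - 4.38*a^4 + 4.89*a^3 + 1.93*a^2 - 2.09*a + 2.59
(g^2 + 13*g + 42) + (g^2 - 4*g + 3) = 2*g^2 + 9*g + 45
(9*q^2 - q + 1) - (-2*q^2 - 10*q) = 11*q^2 + 9*q + 1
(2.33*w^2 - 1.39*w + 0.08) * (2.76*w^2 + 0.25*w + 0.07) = 6.4308*w^4 - 3.2539*w^3 + 0.0364*w^2 - 0.0773*w + 0.0056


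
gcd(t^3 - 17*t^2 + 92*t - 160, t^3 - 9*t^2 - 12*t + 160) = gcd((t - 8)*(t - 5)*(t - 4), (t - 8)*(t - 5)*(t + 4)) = t^2 - 13*t + 40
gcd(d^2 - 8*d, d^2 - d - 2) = 1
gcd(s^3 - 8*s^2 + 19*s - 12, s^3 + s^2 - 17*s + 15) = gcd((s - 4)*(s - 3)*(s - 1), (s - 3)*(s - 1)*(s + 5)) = s^2 - 4*s + 3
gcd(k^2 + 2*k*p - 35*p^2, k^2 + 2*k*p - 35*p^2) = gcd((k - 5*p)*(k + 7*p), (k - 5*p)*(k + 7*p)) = -k^2 - 2*k*p + 35*p^2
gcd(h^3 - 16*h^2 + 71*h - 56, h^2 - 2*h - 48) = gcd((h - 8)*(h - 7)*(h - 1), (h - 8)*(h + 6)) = h - 8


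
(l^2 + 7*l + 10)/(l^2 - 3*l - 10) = (l + 5)/(l - 5)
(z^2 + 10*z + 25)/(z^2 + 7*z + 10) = (z + 5)/(z + 2)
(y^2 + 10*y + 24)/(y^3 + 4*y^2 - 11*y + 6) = (y + 4)/(y^2 - 2*y + 1)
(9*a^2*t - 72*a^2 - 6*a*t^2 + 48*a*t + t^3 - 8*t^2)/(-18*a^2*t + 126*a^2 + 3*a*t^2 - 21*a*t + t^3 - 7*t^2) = (-3*a*t + 24*a + t^2 - 8*t)/(6*a*t - 42*a + t^2 - 7*t)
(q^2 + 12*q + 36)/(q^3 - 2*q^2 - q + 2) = (q^2 + 12*q + 36)/(q^3 - 2*q^2 - q + 2)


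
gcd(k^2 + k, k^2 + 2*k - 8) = 1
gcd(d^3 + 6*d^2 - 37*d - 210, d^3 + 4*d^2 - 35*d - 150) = d^2 - d - 30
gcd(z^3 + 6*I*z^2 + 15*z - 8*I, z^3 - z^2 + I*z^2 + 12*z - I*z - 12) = 1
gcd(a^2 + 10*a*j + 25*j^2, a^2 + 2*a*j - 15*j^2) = a + 5*j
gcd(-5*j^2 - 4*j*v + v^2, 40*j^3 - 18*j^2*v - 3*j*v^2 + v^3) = -5*j + v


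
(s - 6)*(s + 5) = s^2 - s - 30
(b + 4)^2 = b^2 + 8*b + 16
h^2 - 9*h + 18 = (h - 6)*(h - 3)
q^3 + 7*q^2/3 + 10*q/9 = q*(q + 2/3)*(q + 5/3)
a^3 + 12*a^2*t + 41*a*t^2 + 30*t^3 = (a + t)*(a + 5*t)*(a + 6*t)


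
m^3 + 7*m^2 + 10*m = m*(m + 2)*(m + 5)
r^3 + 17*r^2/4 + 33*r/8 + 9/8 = (r + 1/2)*(r + 3/4)*(r + 3)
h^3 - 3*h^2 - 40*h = h*(h - 8)*(h + 5)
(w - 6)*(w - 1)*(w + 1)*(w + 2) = w^4 - 4*w^3 - 13*w^2 + 4*w + 12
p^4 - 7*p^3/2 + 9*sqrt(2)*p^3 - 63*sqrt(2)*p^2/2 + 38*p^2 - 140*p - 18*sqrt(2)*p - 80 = (p - 4)*(p + 1/2)*(p + 4*sqrt(2))*(p + 5*sqrt(2))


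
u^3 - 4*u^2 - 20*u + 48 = (u - 6)*(u - 2)*(u + 4)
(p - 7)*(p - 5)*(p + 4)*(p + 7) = p^4 - p^3 - 69*p^2 + 49*p + 980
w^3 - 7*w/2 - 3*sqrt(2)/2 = (w - 3*sqrt(2)/2)*(w + sqrt(2)/2)*(w + sqrt(2))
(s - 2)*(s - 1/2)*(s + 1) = s^3 - 3*s^2/2 - 3*s/2 + 1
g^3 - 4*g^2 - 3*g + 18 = (g - 3)^2*(g + 2)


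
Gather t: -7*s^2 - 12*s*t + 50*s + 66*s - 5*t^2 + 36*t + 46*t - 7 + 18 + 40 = -7*s^2 + 116*s - 5*t^2 + t*(82 - 12*s) + 51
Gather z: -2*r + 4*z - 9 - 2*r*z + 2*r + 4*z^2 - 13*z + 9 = 4*z^2 + z*(-2*r - 9)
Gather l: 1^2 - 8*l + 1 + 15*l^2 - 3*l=15*l^2 - 11*l + 2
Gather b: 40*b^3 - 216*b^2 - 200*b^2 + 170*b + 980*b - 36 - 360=40*b^3 - 416*b^2 + 1150*b - 396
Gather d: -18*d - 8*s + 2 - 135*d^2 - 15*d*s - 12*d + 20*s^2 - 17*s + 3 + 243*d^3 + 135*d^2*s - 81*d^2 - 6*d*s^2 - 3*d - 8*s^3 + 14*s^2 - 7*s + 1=243*d^3 + d^2*(135*s - 216) + d*(-6*s^2 - 15*s - 33) - 8*s^3 + 34*s^2 - 32*s + 6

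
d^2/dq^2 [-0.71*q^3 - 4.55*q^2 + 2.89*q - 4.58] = -4.26*q - 9.1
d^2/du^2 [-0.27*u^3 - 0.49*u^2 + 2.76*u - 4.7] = -1.62*u - 0.98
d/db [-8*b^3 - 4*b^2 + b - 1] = -24*b^2 - 8*b + 1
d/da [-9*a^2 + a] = 1 - 18*a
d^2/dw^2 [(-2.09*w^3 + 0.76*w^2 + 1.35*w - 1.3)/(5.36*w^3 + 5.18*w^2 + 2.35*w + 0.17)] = (159.725856*w^6 + 390.6636*w^5 - 257.871744*w^4 - 586.67083*w^3 - 331.328226*w^2 - 95.337306*w - 13.103662)/(153.990656*w^9 + 446.457984*w^8 + 634.008672*w^7 + 545.127608*w^6 + 306.290316*w^5 + 112.352094*w^4 + 25.859047*w^3 + 3.265581*w^2 + 0.203745*w + 0.004913)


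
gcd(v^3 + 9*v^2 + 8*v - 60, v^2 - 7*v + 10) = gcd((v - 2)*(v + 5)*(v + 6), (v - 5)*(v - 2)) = v - 2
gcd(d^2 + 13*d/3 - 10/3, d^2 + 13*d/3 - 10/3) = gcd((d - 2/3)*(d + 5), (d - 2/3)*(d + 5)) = d^2 + 13*d/3 - 10/3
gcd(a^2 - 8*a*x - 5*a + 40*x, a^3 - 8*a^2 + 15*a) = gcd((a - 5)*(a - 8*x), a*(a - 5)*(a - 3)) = a - 5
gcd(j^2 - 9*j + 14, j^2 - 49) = j - 7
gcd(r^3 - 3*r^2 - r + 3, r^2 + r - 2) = r - 1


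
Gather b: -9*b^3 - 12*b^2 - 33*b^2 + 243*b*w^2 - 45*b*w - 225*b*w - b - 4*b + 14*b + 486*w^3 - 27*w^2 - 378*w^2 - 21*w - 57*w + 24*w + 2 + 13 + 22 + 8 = -9*b^3 - 45*b^2 + b*(243*w^2 - 270*w + 9) + 486*w^3 - 405*w^2 - 54*w + 45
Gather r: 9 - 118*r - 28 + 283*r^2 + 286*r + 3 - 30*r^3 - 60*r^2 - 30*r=-30*r^3 + 223*r^2 + 138*r - 16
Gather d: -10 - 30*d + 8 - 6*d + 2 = -36*d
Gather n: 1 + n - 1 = n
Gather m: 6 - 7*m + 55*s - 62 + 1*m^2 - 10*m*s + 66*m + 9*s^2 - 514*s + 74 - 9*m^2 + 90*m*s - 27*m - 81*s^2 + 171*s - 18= -8*m^2 + m*(80*s + 32) - 72*s^2 - 288*s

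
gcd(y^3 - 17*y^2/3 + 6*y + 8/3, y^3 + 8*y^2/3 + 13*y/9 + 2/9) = y + 1/3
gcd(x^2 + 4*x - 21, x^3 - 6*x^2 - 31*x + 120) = x - 3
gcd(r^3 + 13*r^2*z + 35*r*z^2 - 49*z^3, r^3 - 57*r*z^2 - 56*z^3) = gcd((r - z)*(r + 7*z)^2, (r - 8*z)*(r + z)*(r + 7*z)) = r + 7*z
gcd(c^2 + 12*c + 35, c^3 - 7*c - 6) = 1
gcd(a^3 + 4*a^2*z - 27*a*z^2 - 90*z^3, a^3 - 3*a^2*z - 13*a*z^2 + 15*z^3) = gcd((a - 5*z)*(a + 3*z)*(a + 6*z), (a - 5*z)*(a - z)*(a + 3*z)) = -a^2 + 2*a*z + 15*z^2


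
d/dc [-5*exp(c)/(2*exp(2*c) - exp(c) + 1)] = (10*exp(2*c) - 5)*exp(c)/(4*exp(4*c) - 4*exp(3*c) + 5*exp(2*c) - 2*exp(c) + 1)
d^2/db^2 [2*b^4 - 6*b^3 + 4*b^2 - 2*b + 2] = 24*b^2 - 36*b + 8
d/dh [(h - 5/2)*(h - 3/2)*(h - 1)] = 3*h^2 - 10*h + 31/4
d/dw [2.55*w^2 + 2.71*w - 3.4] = 5.1*w + 2.71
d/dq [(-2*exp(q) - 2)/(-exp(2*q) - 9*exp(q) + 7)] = 2*(-(exp(q) + 1)*(2*exp(q) + 9) + exp(2*q) + 9*exp(q) - 7)*exp(q)/(exp(2*q) + 9*exp(q) - 7)^2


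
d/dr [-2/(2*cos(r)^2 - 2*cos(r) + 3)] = 4*(sin(r) - sin(2*r))/(2*cos(r) - cos(2*r) - 4)^2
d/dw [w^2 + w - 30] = 2*w + 1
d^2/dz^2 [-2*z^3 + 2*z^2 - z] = 4 - 12*z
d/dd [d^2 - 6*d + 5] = 2*d - 6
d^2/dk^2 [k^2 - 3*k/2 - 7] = 2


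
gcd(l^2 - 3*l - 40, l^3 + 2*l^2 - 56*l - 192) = l - 8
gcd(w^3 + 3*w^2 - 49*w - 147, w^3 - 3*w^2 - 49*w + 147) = w^2 - 49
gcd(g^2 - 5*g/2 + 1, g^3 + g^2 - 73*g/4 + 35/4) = g - 1/2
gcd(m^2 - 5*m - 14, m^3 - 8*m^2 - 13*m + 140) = m - 7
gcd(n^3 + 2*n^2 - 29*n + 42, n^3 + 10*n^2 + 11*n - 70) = n^2 + 5*n - 14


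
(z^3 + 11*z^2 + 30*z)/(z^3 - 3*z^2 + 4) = z*(z^2 + 11*z + 30)/(z^3 - 3*z^2 + 4)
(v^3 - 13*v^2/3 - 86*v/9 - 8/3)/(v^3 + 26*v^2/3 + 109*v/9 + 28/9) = (v - 6)/(v + 7)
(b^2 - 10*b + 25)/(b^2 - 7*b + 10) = (b - 5)/(b - 2)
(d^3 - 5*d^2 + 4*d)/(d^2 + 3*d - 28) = d*(d - 1)/(d + 7)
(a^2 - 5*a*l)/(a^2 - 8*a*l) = (a - 5*l)/(a - 8*l)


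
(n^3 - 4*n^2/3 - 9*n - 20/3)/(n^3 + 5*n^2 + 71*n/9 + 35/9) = 3*(n - 4)/(3*n + 7)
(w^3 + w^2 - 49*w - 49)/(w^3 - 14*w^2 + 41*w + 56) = (w + 7)/(w - 8)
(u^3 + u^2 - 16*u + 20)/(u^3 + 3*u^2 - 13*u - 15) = (u^2 - 4*u + 4)/(u^2 - 2*u - 3)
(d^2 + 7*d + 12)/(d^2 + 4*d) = (d + 3)/d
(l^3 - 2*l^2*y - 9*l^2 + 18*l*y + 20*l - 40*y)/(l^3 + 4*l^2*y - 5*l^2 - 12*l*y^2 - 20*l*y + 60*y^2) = (l - 4)/(l + 6*y)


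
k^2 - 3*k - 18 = (k - 6)*(k + 3)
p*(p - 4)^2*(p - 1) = p^4 - 9*p^3 + 24*p^2 - 16*p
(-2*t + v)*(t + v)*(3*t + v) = -6*t^3 - 5*t^2*v + 2*t*v^2 + v^3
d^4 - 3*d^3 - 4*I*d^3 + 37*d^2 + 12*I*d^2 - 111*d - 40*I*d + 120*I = (d - 3)*(d - 8*I)*(d - I)*(d + 5*I)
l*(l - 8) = l^2 - 8*l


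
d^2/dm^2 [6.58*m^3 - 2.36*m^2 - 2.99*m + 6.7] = 39.48*m - 4.72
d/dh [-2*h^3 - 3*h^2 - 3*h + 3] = -6*h^2 - 6*h - 3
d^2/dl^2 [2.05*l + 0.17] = 0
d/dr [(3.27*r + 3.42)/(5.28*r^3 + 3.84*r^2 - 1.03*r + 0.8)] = (-34.5312*r^3 - 66.7296*r^2 - 26.2656*r + 6.1386)/(27.8784*r^6 + 40.5504*r^5 + 3.8688*r^4 + 0.5376*r^3 + 7.2049*r^2 - 1.648*r + 0.64)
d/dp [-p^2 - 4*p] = -2*p - 4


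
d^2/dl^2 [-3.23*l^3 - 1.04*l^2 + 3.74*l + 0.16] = -19.38*l - 2.08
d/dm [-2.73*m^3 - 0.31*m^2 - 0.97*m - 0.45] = -8.19*m^2 - 0.62*m - 0.97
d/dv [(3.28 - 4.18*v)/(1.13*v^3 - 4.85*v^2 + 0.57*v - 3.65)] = (9.4468*v^3 - 31.3922*v^2 + 31.816*v + 13.3874)/(1.2769*v^6 - 10.961*v^5 + 24.8107*v^4 - 13.778*v^3 + 35.7299*v^2 - 4.161*v + 13.3225)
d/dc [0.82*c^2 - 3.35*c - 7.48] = 1.64*c - 3.35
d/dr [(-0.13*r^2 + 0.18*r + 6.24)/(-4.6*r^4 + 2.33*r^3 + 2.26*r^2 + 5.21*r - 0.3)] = (-1.196*r^5 + 2.7869*r^4 + 113.9772*r^3 - 44.7017*r^2 - 28.1268*r - 32.5644)/(21.16*r^8 - 21.436*r^7 - 15.3631*r^6 - 37.4004*r^5 + 32.1462*r^4 + 22.1512*r^3 + 25.7881*r^2 - 3.126*r + 0.09)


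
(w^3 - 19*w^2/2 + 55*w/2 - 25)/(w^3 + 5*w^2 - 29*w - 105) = (w^2 - 9*w/2 + 5)/(w^2 + 10*w + 21)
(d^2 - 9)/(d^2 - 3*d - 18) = (d - 3)/(d - 6)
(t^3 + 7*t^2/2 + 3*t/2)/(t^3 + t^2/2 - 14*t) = (2*t^2 + 7*t + 3)/(2*t^2 + t - 28)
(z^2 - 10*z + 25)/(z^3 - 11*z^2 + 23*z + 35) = (z - 5)/(z^2 - 6*z - 7)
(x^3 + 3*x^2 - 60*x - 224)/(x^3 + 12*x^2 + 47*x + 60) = (x^2 - x - 56)/(x^2 + 8*x + 15)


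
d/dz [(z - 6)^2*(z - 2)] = (z - 6)*(3*z - 10)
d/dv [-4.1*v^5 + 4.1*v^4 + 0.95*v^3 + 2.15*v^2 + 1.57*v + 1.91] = -20.5*v^4 + 16.4*v^3 + 2.85*v^2 + 4.3*v + 1.57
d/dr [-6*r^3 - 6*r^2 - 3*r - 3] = -18*r^2 - 12*r - 3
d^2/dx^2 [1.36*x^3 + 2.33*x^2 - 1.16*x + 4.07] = 8.16*x + 4.66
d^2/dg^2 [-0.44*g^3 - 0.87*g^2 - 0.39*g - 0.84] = -2.64*g - 1.74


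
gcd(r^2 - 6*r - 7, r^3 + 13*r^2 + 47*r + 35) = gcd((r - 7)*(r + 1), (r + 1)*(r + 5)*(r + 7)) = r + 1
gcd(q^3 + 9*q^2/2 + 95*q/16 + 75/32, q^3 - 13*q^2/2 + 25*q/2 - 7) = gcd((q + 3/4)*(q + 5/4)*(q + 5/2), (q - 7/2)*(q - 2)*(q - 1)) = 1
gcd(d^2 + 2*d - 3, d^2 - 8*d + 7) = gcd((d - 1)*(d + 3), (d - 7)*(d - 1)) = d - 1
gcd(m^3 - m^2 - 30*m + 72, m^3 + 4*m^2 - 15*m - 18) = m^2 + 3*m - 18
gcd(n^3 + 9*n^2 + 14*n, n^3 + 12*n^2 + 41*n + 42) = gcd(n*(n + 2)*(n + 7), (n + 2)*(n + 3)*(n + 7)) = n^2 + 9*n + 14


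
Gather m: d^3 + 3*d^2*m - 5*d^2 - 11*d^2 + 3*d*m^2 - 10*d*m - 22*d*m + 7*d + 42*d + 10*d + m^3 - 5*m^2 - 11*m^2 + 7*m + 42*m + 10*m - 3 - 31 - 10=d^3 - 16*d^2 + 59*d + m^3 + m^2*(3*d - 16) + m*(3*d^2 - 32*d + 59) - 44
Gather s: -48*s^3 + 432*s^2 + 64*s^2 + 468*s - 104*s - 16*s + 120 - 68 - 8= -48*s^3 + 496*s^2 + 348*s + 44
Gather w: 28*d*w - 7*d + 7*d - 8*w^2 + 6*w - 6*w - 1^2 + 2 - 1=28*d*w - 8*w^2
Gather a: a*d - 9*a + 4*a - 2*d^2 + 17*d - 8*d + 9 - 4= a*(d - 5) - 2*d^2 + 9*d + 5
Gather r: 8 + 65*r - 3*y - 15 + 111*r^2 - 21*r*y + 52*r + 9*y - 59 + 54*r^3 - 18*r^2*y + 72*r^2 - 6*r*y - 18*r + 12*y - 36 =54*r^3 + r^2*(183 - 18*y) + r*(99 - 27*y) + 18*y - 102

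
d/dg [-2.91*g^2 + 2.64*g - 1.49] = 2.64 - 5.82*g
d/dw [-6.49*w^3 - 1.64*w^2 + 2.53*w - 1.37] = -19.47*w^2 - 3.28*w + 2.53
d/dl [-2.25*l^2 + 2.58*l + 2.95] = 2.58 - 4.5*l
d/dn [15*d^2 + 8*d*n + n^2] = 8*d + 2*n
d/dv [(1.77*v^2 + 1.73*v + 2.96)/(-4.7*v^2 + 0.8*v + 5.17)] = (9.547*v^2 + 46.1258*v + 6.5761)/(22.09*v^4 - 7.52*v^3 - 47.958*v^2 + 8.272*v + 26.7289)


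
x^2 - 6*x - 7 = (x - 7)*(x + 1)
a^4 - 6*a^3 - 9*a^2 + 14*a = a*(a - 7)*(a - 1)*(a + 2)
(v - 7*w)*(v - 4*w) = v^2 - 11*v*w + 28*w^2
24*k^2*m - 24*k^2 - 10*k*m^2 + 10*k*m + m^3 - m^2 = (-6*k + m)*(-4*k + m)*(m - 1)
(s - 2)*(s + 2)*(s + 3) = s^3 + 3*s^2 - 4*s - 12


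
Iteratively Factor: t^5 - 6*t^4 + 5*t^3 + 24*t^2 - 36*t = (t)*(t^4 - 6*t^3 + 5*t^2 + 24*t - 36) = t*(t - 3)*(t^3 - 3*t^2 - 4*t + 12) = t*(t - 3)^2*(t^2 - 4) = t*(t - 3)^2*(t - 2)*(t + 2)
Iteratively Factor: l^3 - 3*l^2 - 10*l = (l - 5)*(l^2 + 2*l) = l*(l - 5)*(l + 2)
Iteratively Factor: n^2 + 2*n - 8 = (n + 4)*(n - 2)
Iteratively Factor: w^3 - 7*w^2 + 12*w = (w)*(w^2 - 7*w + 12) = w*(w - 3)*(w - 4)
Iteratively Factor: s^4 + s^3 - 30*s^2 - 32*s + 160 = (s - 2)*(s^3 + 3*s^2 - 24*s - 80) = (s - 5)*(s - 2)*(s^2 + 8*s + 16) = (s - 5)*(s - 2)*(s + 4)*(s + 4)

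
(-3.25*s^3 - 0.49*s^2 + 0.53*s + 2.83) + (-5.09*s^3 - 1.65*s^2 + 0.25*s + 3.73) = -8.34*s^3 - 2.14*s^2 + 0.78*s + 6.56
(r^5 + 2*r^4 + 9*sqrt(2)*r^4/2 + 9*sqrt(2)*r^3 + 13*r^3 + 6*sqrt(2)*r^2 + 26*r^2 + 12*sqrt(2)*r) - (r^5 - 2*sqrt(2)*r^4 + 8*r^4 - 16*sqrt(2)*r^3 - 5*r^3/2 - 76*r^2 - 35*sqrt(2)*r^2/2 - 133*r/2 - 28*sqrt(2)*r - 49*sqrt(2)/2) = -6*r^4 + 13*sqrt(2)*r^4/2 + 31*r^3/2 + 25*sqrt(2)*r^3 + 47*sqrt(2)*r^2/2 + 102*r^2 + 40*sqrt(2)*r + 133*r/2 + 49*sqrt(2)/2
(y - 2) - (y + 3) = -5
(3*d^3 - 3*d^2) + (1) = 3*d^3 - 3*d^2 + 1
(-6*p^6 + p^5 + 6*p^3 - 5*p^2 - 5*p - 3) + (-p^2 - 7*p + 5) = -6*p^6 + p^5 + 6*p^3 - 6*p^2 - 12*p + 2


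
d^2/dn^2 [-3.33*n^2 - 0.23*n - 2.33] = -6.66000000000000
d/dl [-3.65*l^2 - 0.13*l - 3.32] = -7.3*l - 0.13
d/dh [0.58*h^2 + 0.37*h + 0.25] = 1.16*h + 0.37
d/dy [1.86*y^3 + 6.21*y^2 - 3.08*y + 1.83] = 5.58*y^2 + 12.42*y - 3.08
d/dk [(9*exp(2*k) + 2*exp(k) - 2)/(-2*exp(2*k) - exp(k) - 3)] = (-5*exp(2*k) - 62*exp(k) - 8)*exp(k)/(4*exp(4*k) + 4*exp(3*k) + 13*exp(2*k) + 6*exp(k) + 9)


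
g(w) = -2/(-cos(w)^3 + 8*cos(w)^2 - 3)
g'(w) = -2*(-3*sin(w)*cos(w)^2 + 16*sin(w)*cos(w))/(-cos(w)^3 + 8*cos(w)^2 - 3)^2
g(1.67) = 0.68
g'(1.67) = 0.38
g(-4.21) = 1.94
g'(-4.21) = 13.79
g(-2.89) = -0.37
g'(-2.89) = -0.31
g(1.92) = 0.99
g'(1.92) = 2.67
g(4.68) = 0.67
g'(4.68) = -0.12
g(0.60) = -1.06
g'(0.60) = -3.54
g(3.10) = -0.33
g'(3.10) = 0.04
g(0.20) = -0.53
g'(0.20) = -0.36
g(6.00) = -0.57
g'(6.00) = 0.58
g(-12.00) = -0.95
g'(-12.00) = -2.78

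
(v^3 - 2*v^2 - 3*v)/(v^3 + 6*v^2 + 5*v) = (v - 3)/(v + 5)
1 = 1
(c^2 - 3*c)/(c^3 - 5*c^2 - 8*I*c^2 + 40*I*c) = (c - 3)/(c^2 - 5*c - 8*I*c + 40*I)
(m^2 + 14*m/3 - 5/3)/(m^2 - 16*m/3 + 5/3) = (m + 5)/(m - 5)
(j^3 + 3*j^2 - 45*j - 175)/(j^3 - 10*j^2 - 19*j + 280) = (j + 5)/(j - 8)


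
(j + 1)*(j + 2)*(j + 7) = j^3 + 10*j^2 + 23*j + 14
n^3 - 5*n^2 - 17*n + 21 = (n - 7)*(n - 1)*(n + 3)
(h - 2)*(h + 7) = h^2 + 5*h - 14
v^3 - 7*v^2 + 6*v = v*(v - 6)*(v - 1)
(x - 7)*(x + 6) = x^2 - x - 42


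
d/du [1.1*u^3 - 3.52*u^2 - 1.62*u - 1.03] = 3.3*u^2 - 7.04*u - 1.62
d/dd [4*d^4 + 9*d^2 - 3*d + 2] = 16*d^3 + 18*d - 3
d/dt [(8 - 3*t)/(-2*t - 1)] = 19/(2*t + 1)^2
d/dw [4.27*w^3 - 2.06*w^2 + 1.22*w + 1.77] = 12.81*w^2 - 4.12*w + 1.22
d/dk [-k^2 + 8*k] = 8 - 2*k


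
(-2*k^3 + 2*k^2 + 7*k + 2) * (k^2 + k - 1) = -2*k^5 + 11*k^3 + 7*k^2 - 5*k - 2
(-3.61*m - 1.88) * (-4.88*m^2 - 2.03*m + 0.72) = 17.6168*m^3 + 16.5027*m^2 + 1.2172*m - 1.3536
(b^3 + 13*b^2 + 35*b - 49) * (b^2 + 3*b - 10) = b^5 + 16*b^4 + 64*b^3 - 74*b^2 - 497*b + 490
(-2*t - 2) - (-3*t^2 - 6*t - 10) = 3*t^2 + 4*t + 8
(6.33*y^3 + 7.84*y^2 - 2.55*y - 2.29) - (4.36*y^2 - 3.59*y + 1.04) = 6.33*y^3 + 3.48*y^2 + 1.04*y - 3.33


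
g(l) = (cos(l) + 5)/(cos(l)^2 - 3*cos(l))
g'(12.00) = 0.95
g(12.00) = -3.21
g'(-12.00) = -0.95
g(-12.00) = -3.21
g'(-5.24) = -5.31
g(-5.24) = -4.38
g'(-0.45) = 0.63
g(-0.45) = -3.12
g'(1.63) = -474.94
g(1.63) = 27.30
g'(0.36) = -0.45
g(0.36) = -3.07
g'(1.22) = -12.90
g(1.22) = -5.85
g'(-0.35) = 0.43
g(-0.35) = -3.07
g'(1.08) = -6.25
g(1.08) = -4.59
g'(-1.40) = 56.52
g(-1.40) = -10.75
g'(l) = (2*sin(l)*cos(l) - 3*sin(l))*(cos(l) + 5)/(cos(l)^2 - 3*cos(l))^2 - sin(l)/(cos(l)^2 - 3*cos(l)) = (sin(l) - 15*sin(l)/cos(l)^2 + 10*tan(l))/(cos(l) - 3)^2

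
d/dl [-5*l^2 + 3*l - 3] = 3 - 10*l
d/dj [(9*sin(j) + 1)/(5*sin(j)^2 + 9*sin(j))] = (-10*sin(j) + 45*cos(j)^2 - 54)*cos(j)/((5*sin(j) + 9)^2*sin(j)^2)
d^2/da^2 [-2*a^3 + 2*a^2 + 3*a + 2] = 4 - 12*a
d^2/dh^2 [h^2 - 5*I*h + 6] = 2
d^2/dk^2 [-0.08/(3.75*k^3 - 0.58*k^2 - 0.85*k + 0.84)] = ((1.8*k - 0.0928)*(3.75*k^3 - 0.58*k^2 - 0.85*k + 0.84) - 0.08*(-22.5*k^2 + 2.32*k + 1.7)*(-11.25*k^2 + 1.16*k + 0.85))/(3.75*k^3 - 0.58*k^2 - 0.85*k + 0.84)^3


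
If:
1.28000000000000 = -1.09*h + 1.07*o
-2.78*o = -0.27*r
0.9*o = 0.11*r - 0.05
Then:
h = -0.96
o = 0.21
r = 2.21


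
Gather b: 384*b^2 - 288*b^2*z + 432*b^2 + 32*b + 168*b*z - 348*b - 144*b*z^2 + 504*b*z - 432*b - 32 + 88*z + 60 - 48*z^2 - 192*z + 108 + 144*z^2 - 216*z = b^2*(816 - 288*z) + b*(-144*z^2 + 672*z - 748) + 96*z^2 - 320*z + 136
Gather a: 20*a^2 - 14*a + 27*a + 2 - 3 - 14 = 20*a^2 + 13*a - 15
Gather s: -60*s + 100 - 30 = 70 - 60*s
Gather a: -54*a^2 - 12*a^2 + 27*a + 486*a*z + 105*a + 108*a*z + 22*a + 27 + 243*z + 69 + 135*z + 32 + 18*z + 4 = -66*a^2 + a*(594*z + 154) + 396*z + 132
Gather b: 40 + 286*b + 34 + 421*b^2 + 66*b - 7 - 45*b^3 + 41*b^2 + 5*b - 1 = -45*b^3 + 462*b^2 + 357*b + 66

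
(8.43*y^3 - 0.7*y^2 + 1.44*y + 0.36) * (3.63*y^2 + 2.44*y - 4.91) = 30.6009*y^5 + 18.0282*y^4 - 37.8721*y^3 + 8.2574*y^2 - 6.192*y - 1.7676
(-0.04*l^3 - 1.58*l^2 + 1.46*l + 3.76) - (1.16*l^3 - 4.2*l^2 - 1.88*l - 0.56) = -1.2*l^3 + 2.62*l^2 + 3.34*l + 4.32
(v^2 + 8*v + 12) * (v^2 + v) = v^4 + 9*v^3 + 20*v^2 + 12*v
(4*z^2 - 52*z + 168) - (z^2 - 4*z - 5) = 3*z^2 - 48*z + 173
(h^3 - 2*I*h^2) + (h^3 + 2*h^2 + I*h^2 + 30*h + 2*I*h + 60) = 2*h^3 + 2*h^2 - I*h^2 + 30*h + 2*I*h + 60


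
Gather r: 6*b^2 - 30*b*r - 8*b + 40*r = 6*b^2 - 8*b + r*(40 - 30*b)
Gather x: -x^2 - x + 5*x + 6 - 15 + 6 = -x^2 + 4*x - 3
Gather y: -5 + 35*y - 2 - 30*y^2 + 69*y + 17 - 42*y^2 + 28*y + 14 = -72*y^2 + 132*y + 24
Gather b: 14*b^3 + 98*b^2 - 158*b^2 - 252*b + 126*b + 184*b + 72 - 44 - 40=14*b^3 - 60*b^2 + 58*b - 12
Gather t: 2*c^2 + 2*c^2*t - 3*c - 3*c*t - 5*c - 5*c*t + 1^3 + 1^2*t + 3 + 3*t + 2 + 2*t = 2*c^2 - 8*c + t*(2*c^2 - 8*c + 6) + 6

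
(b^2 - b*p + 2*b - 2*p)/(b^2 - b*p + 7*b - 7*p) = (b + 2)/(b + 7)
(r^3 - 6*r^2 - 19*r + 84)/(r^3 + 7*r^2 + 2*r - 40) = (r^2 - 10*r + 21)/(r^2 + 3*r - 10)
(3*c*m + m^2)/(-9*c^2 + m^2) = -m/(3*c - m)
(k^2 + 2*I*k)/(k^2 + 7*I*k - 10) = k/(k + 5*I)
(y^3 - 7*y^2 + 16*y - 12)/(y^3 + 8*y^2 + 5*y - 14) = (y^3 - 7*y^2 + 16*y - 12)/(y^3 + 8*y^2 + 5*y - 14)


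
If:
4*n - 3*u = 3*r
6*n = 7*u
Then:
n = 7*u/6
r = 5*u/9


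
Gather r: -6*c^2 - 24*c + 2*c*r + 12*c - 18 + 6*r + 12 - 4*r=-6*c^2 - 12*c + r*(2*c + 2) - 6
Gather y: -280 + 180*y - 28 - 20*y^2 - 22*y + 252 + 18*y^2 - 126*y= -2*y^2 + 32*y - 56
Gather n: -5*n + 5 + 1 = 6 - 5*n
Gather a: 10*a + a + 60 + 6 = 11*a + 66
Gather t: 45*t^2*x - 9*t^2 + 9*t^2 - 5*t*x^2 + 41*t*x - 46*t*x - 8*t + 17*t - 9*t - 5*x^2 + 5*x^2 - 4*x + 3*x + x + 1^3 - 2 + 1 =45*t^2*x + t*(-5*x^2 - 5*x)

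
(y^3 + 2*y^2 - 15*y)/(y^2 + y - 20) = y*(y - 3)/(y - 4)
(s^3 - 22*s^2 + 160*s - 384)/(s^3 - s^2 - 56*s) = (s^2 - 14*s + 48)/(s*(s + 7))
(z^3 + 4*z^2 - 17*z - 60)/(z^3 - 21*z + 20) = (z + 3)/(z - 1)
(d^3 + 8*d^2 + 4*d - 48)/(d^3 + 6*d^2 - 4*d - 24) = (d + 4)/(d + 2)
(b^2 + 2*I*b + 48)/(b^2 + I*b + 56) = (b - 6*I)/(b - 7*I)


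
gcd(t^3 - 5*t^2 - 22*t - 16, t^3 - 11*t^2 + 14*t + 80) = t^2 - 6*t - 16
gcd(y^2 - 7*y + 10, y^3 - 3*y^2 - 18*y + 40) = y^2 - 7*y + 10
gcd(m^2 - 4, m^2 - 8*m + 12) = m - 2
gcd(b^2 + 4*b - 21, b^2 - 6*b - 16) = 1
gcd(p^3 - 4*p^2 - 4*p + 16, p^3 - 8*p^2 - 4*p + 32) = p^2 - 4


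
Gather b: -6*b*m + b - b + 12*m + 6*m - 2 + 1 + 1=-6*b*m + 18*m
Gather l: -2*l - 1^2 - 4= -2*l - 5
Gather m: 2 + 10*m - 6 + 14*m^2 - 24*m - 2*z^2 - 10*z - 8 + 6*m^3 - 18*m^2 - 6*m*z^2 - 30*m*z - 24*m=6*m^3 - 4*m^2 + m*(-6*z^2 - 30*z - 38) - 2*z^2 - 10*z - 12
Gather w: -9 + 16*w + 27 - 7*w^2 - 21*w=-7*w^2 - 5*w + 18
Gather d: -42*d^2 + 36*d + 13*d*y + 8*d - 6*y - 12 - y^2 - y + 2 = -42*d^2 + d*(13*y + 44) - y^2 - 7*y - 10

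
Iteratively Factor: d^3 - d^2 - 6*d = (d + 2)*(d^2 - 3*d) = d*(d + 2)*(d - 3)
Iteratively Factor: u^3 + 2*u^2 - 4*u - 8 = (u + 2)*(u^2 - 4) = (u + 2)^2*(u - 2)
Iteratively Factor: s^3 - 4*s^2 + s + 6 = (s - 3)*(s^2 - s - 2) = (s - 3)*(s - 2)*(s + 1)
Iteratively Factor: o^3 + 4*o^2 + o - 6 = (o + 2)*(o^2 + 2*o - 3) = (o - 1)*(o + 2)*(o + 3)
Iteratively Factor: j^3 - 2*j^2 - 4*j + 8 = (j + 2)*(j^2 - 4*j + 4) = (j - 2)*(j + 2)*(j - 2)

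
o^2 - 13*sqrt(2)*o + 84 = (o - 7*sqrt(2))*(o - 6*sqrt(2))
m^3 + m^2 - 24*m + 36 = (m - 3)*(m - 2)*(m + 6)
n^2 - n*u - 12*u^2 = (n - 4*u)*(n + 3*u)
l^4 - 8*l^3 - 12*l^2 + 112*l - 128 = (l - 8)*(l - 2)^2*(l + 4)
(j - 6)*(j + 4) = j^2 - 2*j - 24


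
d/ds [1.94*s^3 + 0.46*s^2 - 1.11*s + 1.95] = 5.82*s^2 + 0.92*s - 1.11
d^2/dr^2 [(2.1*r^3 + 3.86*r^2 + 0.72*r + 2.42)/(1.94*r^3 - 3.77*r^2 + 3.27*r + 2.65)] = (59.772952*r^6 - 63.673128*r^5 - 198.77628*r^4 - 367.636804*r^3 + 594.630324*r^2 - 122.005968*r + 141.843036)/(7.301384*r^9 - 42.566316*r^8 + 119.639994*r^7 - 167.158769*r^6 + 85.371807*r^5 + 92.922276*r^4 - 120.176877*r^3 + 5.58407999999999*r^2 + 68.890725*r + 18.609625)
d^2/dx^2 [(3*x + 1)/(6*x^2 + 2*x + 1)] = 4*(2*(3*x + 1)*(6*x + 1)^2 - 3*(9*x + 2)*(6*x^2 + 2*x + 1))/(6*x^2 + 2*x + 1)^3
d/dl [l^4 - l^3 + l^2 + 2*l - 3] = 4*l^3 - 3*l^2 + 2*l + 2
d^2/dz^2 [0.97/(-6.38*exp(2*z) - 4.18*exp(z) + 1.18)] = (-0.97*(12.76*exp(z) + 4.18)*(25.52*exp(z) + 8.36)*exp(z) + (24.7544*exp(z) + 4.0546)*(6.38*exp(2*z) + 4.18*exp(z) - 1.18))*exp(z)/(6.38*exp(2*z) + 4.18*exp(z) - 1.18)^3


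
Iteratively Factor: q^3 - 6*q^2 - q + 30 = (q - 3)*(q^2 - 3*q - 10) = (q - 3)*(q + 2)*(q - 5)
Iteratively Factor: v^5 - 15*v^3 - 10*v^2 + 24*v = (v)*(v^4 - 15*v^2 - 10*v + 24) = v*(v + 2)*(v^3 - 2*v^2 - 11*v + 12) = v*(v + 2)*(v + 3)*(v^2 - 5*v + 4) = v*(v - 4)*(v + 2)*(v + 3)*(v - 1)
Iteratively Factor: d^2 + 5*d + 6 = (d + 3)*(d + 2)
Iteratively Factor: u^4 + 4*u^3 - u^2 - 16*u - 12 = (u - 2)*(u^3 + 6*u^2 + 11*u + 6) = (u - 2)*(u + 3)*(u^2 + 3*u + 2) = (u - 2)*(u + 1)*(u + 3)*(u + 2)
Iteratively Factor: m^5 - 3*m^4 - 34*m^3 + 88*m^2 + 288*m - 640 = (m - 5)*(m^4 + 2*m^3 - 24*m^2 - 32*m + 128) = (m - 5)*(m - 2)*(m^3 + 4*m^2 - 16*m - 64) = (m - 5)*(m - 4)*(m - 2)*(m^2 + 8*m + 16) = (m - 5)*(m - 4)*(m - 2)*(m + 4)*(m + 4)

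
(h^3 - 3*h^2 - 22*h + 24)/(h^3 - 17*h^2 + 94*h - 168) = (h^2 + 3*h - 4)/(h^2 - 11*h + 28)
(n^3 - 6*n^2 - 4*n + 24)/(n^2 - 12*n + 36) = (n^2 - 4)/(n - 6)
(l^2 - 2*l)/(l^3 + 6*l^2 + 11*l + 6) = l*(l - 2)/(l^3 + 6*l^2 + 11*l + 6)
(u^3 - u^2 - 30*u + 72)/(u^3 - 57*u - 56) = (-u^3 + u^2 + 30*u - 72)/(-u^3 + 57*u + 56)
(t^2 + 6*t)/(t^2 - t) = (t + 6)/(t - 1)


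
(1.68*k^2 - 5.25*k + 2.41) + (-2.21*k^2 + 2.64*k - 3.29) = -0.53*k^2 - 2.61*k - 0.88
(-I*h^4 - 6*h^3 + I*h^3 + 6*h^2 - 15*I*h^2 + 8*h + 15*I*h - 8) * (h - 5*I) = -I*h^5 - 11*h^4 + I*h^4 + 11*h^3 + 15*I*h^3 - 67*h^2 - 15*I*h^2 + 67*h - 40*I*h + 40*I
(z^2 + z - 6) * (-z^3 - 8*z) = -z^5 - z^4 - 2*z^3 - 8*z^2 + 48*z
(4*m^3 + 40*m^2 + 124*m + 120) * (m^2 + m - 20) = 4*m^5 + 44*m^4 + 84*m^3 - 556*m^2 - 2360*m - 2400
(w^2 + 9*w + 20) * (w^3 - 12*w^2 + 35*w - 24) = w^5 - 3*w^4 - 53*w^3 + 51*w^2 + 484*w - 480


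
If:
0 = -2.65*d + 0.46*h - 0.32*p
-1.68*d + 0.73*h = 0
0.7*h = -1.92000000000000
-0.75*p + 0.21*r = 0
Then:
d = -1.19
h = -2.74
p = 5.93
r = 21.17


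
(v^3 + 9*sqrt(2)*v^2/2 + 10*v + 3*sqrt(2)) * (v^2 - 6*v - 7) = v^5 - 6*v^4 + 9*sqrt(2)*v^4/2 - 27*sqrt(2)*v^3 + 3*v^3 - 60*v^2 - 57*sqrt(2)*v^2/2 - 70*v - 18*sqrt(2)*v - 21*sqrt(2)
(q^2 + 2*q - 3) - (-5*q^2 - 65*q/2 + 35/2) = 6*q^2 + 69*q/2 - 41/2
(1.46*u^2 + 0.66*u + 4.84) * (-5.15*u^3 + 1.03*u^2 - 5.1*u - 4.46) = -7.519*u^5 - 1.8952*u^4 - 31.6922*u^3 - 4.8924*u^2 - 27.6276*u - 21.5864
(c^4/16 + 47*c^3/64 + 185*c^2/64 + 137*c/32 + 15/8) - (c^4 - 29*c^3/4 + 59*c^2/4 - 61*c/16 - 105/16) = -15*c^4/16 + 511*c^3/64 - 759*c^2/64 + 259*c/32 + 135/16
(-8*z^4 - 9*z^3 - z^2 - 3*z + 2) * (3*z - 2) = -24*z^5 - 11*z^4 + 15*z^3 - 7*z^2 + 12*z - 4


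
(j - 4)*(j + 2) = j^2 - 2*j - 8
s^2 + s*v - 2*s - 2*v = (s - 2)*(s + v)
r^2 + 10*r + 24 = (r + 4)*(r + 6)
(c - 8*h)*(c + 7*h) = c^2 - c*h - 56*h^2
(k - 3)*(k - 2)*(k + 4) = k^3 - k^2 - 14*k + 24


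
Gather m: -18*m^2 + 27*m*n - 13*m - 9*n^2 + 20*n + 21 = -18*m^2 + m*(27*n - 13) - 9*n^2 + 20*n + 21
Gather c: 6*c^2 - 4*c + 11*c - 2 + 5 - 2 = 6*c^2 + 7*c + 1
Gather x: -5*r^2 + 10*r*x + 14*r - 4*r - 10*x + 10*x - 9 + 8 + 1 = -5*r^2 + 10*r*x + 10*r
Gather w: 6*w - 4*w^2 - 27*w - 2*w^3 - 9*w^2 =-2*w^3 - 13*w^2 - 21*w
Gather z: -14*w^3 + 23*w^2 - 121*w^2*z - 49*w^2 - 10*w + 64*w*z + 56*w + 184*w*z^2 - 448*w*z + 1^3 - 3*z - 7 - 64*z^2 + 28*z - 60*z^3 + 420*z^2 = -14*w^3 - 26*w^2 + 46*w - 60*z^3 + z^2*(184*w + 356) + z*(-121*w^2 - 384*w + 25) - 6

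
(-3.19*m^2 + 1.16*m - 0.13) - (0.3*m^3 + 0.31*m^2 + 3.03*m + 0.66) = -0.3*m^3 - 3.5*m^2 - 1.87*m - 0.79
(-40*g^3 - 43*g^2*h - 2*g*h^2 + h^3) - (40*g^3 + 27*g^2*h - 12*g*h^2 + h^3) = -80*g^3 - 70*g^2*h + 10*g*h^2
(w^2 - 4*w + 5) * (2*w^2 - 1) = 2*w^4 - 8*w^3 + 9*w^2 + 4*w - 5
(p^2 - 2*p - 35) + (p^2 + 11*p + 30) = 2*p^2 + 9*p - 5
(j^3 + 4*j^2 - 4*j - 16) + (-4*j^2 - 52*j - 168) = j^3 - 56*j - 184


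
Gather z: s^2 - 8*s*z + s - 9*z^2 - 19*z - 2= s^2 + s - 9*z^2 + z*(-8*s - 19) - 2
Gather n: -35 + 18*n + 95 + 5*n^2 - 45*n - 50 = 5*n^2 - 27*n + 10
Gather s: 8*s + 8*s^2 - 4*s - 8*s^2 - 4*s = 0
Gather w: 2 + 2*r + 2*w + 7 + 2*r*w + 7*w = 2*r + w*(2*r + 9) + 9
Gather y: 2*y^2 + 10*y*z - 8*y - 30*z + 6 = 2*y^2 + y*(10*z - 8) - 30*z + 6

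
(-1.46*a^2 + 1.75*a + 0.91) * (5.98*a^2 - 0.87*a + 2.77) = -8.7308*a^4 + 11.7352*a^3 - 0.124899999999999*a^2 + 4.0558*a + 2.5207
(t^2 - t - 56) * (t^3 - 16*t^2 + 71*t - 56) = t^5 - 17*t^4 + 31*t^3 + 769*t^2 - 3920*t + 3136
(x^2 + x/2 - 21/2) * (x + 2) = x^3 + 5*x^2/2 - 19*x/2 - 21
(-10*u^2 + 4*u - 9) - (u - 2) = -10*u^2 + 3*u - 7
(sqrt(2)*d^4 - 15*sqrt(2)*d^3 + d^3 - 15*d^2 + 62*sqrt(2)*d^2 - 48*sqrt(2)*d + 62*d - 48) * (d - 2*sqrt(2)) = sqrt(2)*d^5 - 15*sqrt(2)*d^4 - 3*d^4 + 45*d^3 + 60*sqrt(2)*d^3 - 186*d^2 - 18*sqrt(2)*d^2 - 124*sqrt(2)*d + 144*d + 96*sqrt(2)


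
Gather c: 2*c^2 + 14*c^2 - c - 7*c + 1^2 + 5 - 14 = 16*c^2 - 8*c - 8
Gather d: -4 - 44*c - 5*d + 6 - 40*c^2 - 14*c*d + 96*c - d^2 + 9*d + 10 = -40*c^2 + 52*c - d^2 + d*(4 - 14*c) + 12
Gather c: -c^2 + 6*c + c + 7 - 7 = -c^2 + 7*c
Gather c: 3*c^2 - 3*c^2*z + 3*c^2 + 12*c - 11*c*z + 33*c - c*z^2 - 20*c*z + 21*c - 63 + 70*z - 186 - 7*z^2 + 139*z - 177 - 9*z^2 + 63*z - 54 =c^2*(6 - 3*z) + c*(-z^2 - 31*z + 66) - 16*z^2 + 272*z - 480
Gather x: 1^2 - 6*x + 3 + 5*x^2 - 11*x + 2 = 5*x^2 - 17*x + 6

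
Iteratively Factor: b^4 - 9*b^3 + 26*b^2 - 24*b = (b)*(b^3 - 9*b^2 + 26*b - 24) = b*(b - 3)*(b^2 - 6*b + 8) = b*(b - 4)*(b - 3)*(b - 2)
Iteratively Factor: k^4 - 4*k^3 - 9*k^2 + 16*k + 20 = (k - 2)*(k^3 - 2*k^2 - 13*k - 10) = (k - 2)*(k + 2)*(k^2 - 4*k - 5) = (k - 5)*(k - 2)*(k + 2)*(k + 1)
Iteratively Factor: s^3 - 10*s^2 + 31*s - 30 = (s - 3)*(s^2 - 7*s + 10) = (s - 5)*(s - 3)*(s - 2)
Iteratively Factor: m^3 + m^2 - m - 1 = (m - 1)*(m^2 + 2*m + 1) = (m - 1)*(m + 1)*(m + 1)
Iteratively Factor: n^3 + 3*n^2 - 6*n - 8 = (n - 2)*(n^2 + 5*n + 4) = (n - 2)*(n + 4)*(n + 1)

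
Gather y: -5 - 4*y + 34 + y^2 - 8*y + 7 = y^2 - 12*y + 36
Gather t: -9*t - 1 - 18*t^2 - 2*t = -18*t^2 - 11*t - 1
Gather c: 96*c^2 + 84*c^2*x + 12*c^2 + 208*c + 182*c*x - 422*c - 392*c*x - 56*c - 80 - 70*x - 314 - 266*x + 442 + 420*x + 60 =c^2*(84*x + 108) + c*(-210*x - 270) + 84*x + 108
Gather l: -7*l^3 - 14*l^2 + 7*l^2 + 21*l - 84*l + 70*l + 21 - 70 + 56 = -7*l^3 - 7*l^2 + 7*l + 7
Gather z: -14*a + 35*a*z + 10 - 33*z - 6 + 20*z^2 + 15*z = -14*a + 20*z^2 + z*(35*a - 18) + 4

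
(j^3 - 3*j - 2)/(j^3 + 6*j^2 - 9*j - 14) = (j + 1)/(j + 7)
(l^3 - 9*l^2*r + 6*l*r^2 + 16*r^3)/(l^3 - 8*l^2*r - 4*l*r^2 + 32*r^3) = (l + r)/(l + 2*r)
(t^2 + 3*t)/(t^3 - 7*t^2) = (t + 3)/(t*(t - 7))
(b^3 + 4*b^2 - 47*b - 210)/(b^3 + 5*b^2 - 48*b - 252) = (b + 5)/(b + 6)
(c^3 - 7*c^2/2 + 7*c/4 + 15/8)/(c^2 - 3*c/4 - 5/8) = (4*c^2 - 16*c + 15)/(4*c - 5)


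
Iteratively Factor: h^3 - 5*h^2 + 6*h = (h)*(h^2 - 5*h + 6) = h*(h - 3)*(h - 2)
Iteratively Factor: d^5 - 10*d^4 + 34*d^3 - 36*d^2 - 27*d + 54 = (d - 2)*(d^4 - 8*d^3 + 18*d^2 - 27) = (d - 3)*(d - 2)*(d^3 - 5*d^2 + 3*d + 9) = (d - 3)^2*(d - 2)*(d^2 - 2*d - 3) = (d - 3)^2*(d - 2)*(d + 1)*(d - 3)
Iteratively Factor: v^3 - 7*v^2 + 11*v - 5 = (v - 1)*(v^2 - 6*v + 5) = (v - 1)^2*(v - 5)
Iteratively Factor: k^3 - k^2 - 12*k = (k - 4)*(k^2 + 3*k) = k*(k - 4)*(k + 3)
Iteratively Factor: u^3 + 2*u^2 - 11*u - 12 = (u + 4)*(u^2 - 2*u - 3) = (u - 3)*(u + 4)*(u + 1)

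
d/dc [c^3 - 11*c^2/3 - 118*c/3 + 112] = 3*c^2 - 22*c/3 - 118/3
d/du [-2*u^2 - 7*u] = -4*u - 7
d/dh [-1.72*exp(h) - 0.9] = -1.72*exp(h)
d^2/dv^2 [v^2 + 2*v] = 2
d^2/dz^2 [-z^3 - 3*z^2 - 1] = -6*z - 6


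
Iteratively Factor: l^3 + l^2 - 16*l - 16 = (l - 4)*(l^2 + 5*l + 4) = (l - 4)*(l + 4)*(l + 1)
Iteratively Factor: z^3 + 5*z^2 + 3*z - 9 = (z + 3)*(z^2 + 2*z - 3) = (z + 3)^2*(z - 1)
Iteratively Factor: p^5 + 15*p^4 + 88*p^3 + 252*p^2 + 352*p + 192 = (p + 4)*(p^4 + 11*p^3 + 44*p^2 + 76*p + 48) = (p + 2)*(p + 4)*(p^3 + 9*p^2 + 26*p + 24) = (p + 2)^2*(p + 4)*(p^2 + 7*p + 12) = (p + 2)^2*(p + 3)*(p + 4)*(p + 4)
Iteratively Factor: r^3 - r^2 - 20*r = (r + 4)*(r^2 - 5*r) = (r - 5)*(r + 4)*(r)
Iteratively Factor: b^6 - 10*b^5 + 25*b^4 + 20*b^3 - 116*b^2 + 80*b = (b)*(b^5 - 10*b^4 + 25*b^3 + 20*b^2 - 116*b + 80) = b*(b - 1)*(b^4 - 9*b^3 + 16*b^2 + 36*b - 80) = b*(b - 1)*(b + 2)*(b^3 - 11*b^2 + 38*b - 40) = b*(b - 5)*(b - 1)*(b + 2)*(b^2 - 6*b + 8) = b*(b - 5)*(b - 2)*(b - 1)*(b + 2)*(b - 4)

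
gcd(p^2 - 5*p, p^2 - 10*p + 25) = p - 5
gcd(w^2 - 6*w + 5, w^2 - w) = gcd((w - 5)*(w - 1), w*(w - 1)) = w - 1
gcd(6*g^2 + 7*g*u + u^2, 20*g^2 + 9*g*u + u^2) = 1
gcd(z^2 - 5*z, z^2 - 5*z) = z^2 - 5*z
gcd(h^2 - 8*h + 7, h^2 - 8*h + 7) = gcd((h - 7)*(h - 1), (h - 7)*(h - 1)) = h^2 - 8*h + 7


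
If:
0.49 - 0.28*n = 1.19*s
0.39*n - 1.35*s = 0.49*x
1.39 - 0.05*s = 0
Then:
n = -116.40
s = 27.80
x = -169.24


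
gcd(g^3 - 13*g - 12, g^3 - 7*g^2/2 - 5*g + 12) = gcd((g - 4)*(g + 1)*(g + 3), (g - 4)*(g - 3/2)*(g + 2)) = g - 4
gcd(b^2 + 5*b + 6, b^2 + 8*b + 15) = b + 3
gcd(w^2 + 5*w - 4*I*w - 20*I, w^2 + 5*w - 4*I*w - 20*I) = w^2 + w*(5 - 4*I) - 20*I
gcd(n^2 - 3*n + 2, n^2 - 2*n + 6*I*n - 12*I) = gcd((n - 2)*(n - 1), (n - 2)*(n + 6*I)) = n - 2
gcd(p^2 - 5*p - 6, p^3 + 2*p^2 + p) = p + 1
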